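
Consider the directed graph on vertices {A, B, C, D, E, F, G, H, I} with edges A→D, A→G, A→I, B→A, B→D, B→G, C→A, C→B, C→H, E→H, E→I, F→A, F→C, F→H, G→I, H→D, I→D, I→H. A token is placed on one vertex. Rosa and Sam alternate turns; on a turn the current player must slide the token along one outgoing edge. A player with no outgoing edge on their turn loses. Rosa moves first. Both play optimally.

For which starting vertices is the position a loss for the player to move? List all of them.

Compute win/loss labels from the base case upward. A position with no move is L. Any other position is W if it can reach an L in one move, else L.
Every edge goes from a vertex to one that appears earlier in the order D, H, I, G, E, A, B, C, F, so processing vertices in that order labels each vertex after all of its successors.
D: no outgoing edge → L
H: →D(L), so W
I: →D(L), so W
G: →I(W) only, which is W, so L
E: →I(W), H(W) — all W, so L
A: →G(L), so W
B: →G(L), so W
C: →B(W), A(W), H(W) — all W, so L
F: →C(L), so W
Reading off the rows marked L gives the requested list; there are 4 such vertices.

C, D, E, G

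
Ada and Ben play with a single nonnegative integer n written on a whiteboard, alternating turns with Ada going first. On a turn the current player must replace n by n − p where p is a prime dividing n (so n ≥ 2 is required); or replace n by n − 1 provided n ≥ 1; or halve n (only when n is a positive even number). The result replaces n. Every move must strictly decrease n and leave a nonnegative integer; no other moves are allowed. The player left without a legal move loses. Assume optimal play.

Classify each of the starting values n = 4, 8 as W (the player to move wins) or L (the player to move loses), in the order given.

4: L, 8: W

Compute win/loss labels from the base case upward. A position with no move is L. Any other position is W if it can reach an L in one move, else L.
n=0: no move → L
n=1: W (go to 0, an L position)
n=2: W (go to 0, an L position)
n=3: W (go to 0, an L position)
n=4: L (options 2(W), 3(W) are all W)
n=5: W (go to 0, an L position)
n=6: W (go to 4, an L position)
n=7: W (go to 0, an L position)
n=8: W (go to 4, an L position)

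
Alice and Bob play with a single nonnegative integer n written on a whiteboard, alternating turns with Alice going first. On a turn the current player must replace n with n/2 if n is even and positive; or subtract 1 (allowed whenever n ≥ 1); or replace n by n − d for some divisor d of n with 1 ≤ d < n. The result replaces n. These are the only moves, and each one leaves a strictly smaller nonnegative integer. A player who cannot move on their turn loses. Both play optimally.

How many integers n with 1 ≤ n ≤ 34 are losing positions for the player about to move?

Work bottom-up. With no move the player to move loses. Otherwise the position is W if at least one move leads to an L position for the opponent, and L if every move leads to a W.
n=0: no move → L
n=1: can move to 0, which is L ⇒ W
n=2: the only move is to 1(W), a W ⇒ L
n=3: can move to 2, which is L ⇒ W
n=4: can move to 2, which is L ⇒ W
n=5: the only move is to 4(W), a W ⇒ L
n=6: can move to 5, which is L ⇒ W
n=7: the only move is to 6(W), a W ⇒ L
n=8: can move to 7, which is L ⇒ W
n=9: moves to 6(W), 8(W); every one is W ⇒ L
n=10: can move to 5, which is L ⇒ W
n=11: the only move is to 10(W), a W ⇒ L
n=12: can move to 9, which is L ⇒ W
n=13: the only move is to 12(W), a W ⇒ L
n=14: can move to 7, which is L ⇒ W
n=15: moves to 10(W), 12(W), 14(W); every one is W ⇒ L
n=16: can move to 15, which is L ⇒ W
n=17: the only move is to 16(W), a W ⇒ L
n=18: can move to 9, which is L ⇒ W
n=19: the only move is to 18(W), a W ⇒ L
n=20: can move to 15, which is L ⇒ W
n=21: moves to 14(W), 18(W), 20(W); every one is W ⇒ L
n=22: can move to 11, which is L ⇒ W
n=23: the only move is to 22(W), a W ⇒ L
n=24: can move to 21, which is L ⇒ W
n=25: moves to 20(W), 24(W); every one is W ⇒ L
n=26: can move to 13, which is L ⇒ W
n=27: moves to 18(W), 24(W), 26(W); every one is W ⇒ L
n=28: can move to 21, which is L ⇒ W
n=29: the only move is to 28(W), a W ⇒ L
n=30: can move to 15, which is L ⇒ W
n=31: the only move is to 30(W), a W ⇒ L
n=32: can move to 31, which is L ⇒ W
n=33: moves to 22(W), 30(W), 32(W); every one is W ⇒ L
n=34: can move to 17, which is L ⇒ W
L entries with 1 ≤ n ≤ 34 (n=0 is outside the asked range and is not counted): n = 2, 5, 7, 9, 11, 13, 15, 17, 19, 21, 23, 25, 27, 29, 31, 33; that makes 16.

16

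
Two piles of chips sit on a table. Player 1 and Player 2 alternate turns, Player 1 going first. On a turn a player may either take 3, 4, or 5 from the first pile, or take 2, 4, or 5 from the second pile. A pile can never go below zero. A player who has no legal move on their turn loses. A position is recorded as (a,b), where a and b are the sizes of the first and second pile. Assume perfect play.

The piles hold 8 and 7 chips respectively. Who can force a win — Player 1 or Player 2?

Player 2 wins.

Build the W/L table. Terminal = L. A non-terminal position is W if it has a move to some L; otherwise it is L.
No move ever increases a pile, so every position that can arise here has a ≤ 8 and b ≤ 7; it is enough to label the cells with 0 ≤ a ≤ 8 and 0 ≤ b ≤ 7.
Every move lowers a or b (never raises either), so fill the grid row by row in increasing a, and left to right within a row: each cell's successors are then already labelled.
      b=0  b=1  b=2  b=3  b=4  b=5  b=6  b=7
a=0:    L    L    W    W    W    W    W    L
a=1:    L    L    W    W    W    W    W    L
a=2:    L    L    W    W    W    W    W    L
a=3:    W    W    L    L    W    W    W    W
a=4:    W    W    L    L    W    W    W    W
a=5:    W    W    L    L    W    W    W    W
a=6:    W    W    W    W    L    L    W    W
a=7:    W    W    W    W    L    L    W    W
a=8:    L    L    W    W    W    W    W    L
Cells with no legal move (terminal, hence L): (0,0), (0,1), (1,0), (1,1), (2,0), (2,1).
The remaining L cells, each justified by listing all of its moves:
(0,7): moves to (0,5)(W), (0,3)(W), (0,2)(W); every one is W ⇒ L
(1,7): moves to (1,5)(W), (1,3)(W), (1,2)(W); every one is W ⇒ L
(2,7): moves to (2,5)(W), (2,3)(W), (2,2)(W); every one is W ⇒ L
(3,2): moves to (0,2)(W), (3,0)(W); every one is W ⇒ L
(3,3): moves to (0,3)(W), (3,1)(W); every one is W ⇒ L
(4,2): moves to (1,2)(W), (0,2)(W), (4,0)(W); every one is W ⇒ L
(4,3): moves to (1,3)(W), (0,3)(W), (4,1)(W); every one is W ⇒ L
(5,2): moves to (2,2)(W), (1,2)(W), (0,2)(W), (5,0)(W); every one is W ⇒ L
(5,3): moves to (2,3)(W), (1,3)(W), (0,3)(W), (5,1)(W); every one is W ⇒ L
(6,4): moves to (3,4)(W), (2,4)(W), (1,4)(W), (6,2)(W), (6,0)(W); every one is W ⇒ L
(6,5): moves to (3,5)(W), (2,5)(W), (1,5)(W), (6,3)(W), (6,1)(W), (6,0)(W); every one is W ⇒ L
(7,4): moves to (4,4)(W), (3,4)(W), (2,4)(W), (7,2)(W), (7,0)(W); every one is W ⇒ L
(7,5): moves to (4,5)(W), (3,5)(W), (2,5)(W), (7,3)(W), (7,1)(W), (7,0)(W); every one is W ⇒ L
(8,0): moves to (5,0)(W), (4,0)(W), (3,0)(W); every one is W ⇒ L
(8,1): moves to (5,1)(W), (4,1)(W), (3,1)(W); every one is W ⇒ L
(8,7): moves to (5,7)(W), (4,7)(W), (3,7)(W), (8,5)(W), (8,3)(W), (8,2)(W); every one is W ⇒ L
Every other cell has at least one move into one of the L cells above, so it is W.
Every move from (8,7) reaches a W position, so the mover loses.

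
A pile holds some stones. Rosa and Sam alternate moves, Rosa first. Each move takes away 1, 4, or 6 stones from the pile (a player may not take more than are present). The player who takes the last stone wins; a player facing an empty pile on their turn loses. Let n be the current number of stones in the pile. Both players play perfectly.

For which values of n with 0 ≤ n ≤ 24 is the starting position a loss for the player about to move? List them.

Work bottom-up. With no move the player to move loses. Otherwise the position is W if at least one move leads to an L position for the opponent, and L if every move leads to a W.
n=0: no move → L
n=1: reaches L-position 0 → W
n=2: only reaches 1(W), which is W → L
n=3: reaches L-position 2 → W
n=4: reaches L-position 0 → W
n=5: only reaches 4(W), 1(W), all W → L
n=6: reaches L-position 5 → W
n=7: only reaches 6(W), 3(W), 1(W), all W → L
n=8: reaches L-position 7 → W
n=9: reaches L-position 5 → W
n=10: only reaches 9(W), 6(W), 4(W), all W → L
n=11: reaches L-position 10 → W
n=12: only reaches 11(W), 8(W), 6(W), all W → L
n=13: reaches L-position 12 → W
n=14: reaches L-position 10 → W
n=15: only reaches 14(W), 11(W), 9(W), all W → L
n=16: reaches L-position 15 → W
n=17: only reaches 16(W), 13(W), 11(W), all W → L
n=18: reaches L-position 17 → W
n=19: reaches L-position 15 → W
n=20: only reaches 19(W), 16(W), 14(W), all W → L
n=21: reaches L-position 20 → W
n=22: only reaches 21(W), 18(W), 16(W), all W → L
n=23: reaches L-position 22 → W
n=24: reaches L-position 20 → W
Reading off the rows marked L gives the requested list; there are 10 such values of n.

0, 2, 5, 7, 10, 12, 15, 17, 20, 22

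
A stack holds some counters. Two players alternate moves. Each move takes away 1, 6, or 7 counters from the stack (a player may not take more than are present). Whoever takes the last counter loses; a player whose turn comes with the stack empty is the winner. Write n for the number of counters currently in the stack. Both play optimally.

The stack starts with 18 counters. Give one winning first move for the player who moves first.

Remove 1, leaving 17.

Compute win/loss labels from the base case upward. A position with no move is W. Any other position is W if it can reach an L in one move, else L.
n=0: no move; the opponent has just taken the last counter and therefore loses → W
n=1: only reaches 0(W), which is W → L
n=2: reaches L-position 1 → W
n=3: only reaches 2(W), which is W → L
n=4: reaches L-position 3 → W
n=5: only reaches 4(W), which is W → L
n=6: reaches L-position 5 → W
n=7: reaches L-position 1 → W
n=8: reaches L-position 1 → W
n=9: reaches L-position 3 → W
n=10: reaches L-position 3 → W
n=11: reaches L-position 5 → W
n=12: reaches L-position 5 → W
n=13: only reaches 12(W), 7(W), 6(W), all W → L
n=14: reaches L-position 13 → W
n=15: only reaches 14(W), 9(W), 8(W), all W → L
n=16: reaches L-position 15 → W
n=17: only reaches 16(W), 11(W), 10(W), all W → L
n=18: reaches L-position 17 → W
From 18, the L positions reachable in one move are: 17.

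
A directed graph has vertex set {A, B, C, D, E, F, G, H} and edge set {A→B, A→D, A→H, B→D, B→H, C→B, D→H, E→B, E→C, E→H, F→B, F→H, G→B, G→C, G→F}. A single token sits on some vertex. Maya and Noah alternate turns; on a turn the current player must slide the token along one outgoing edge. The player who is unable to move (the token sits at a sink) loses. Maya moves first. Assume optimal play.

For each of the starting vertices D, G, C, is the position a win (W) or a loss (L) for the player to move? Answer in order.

Compute win/loss labels from the base case upward. A position with no move is L. Any other position is W if it can reach an L in one move, else L.
Every edge goes from a vertex to one that appears earlier in the order H, D, B, F, C, A, G, E, so processing vertices in that order labels each vertex after all of its successors.
H: no outgoing edge → L
D: can move to H, which is L ⇒ W
B: can move to H, which is L ⇒ W
F: can move to H, which is L ⇒ W
C: the only move is to B(W), a W ⇒ L
A: can move to H, which is L ⇒ W
G: can move to C, which is L ⇒ W
E: can move to C, which is L ⇒ W

D: W, G: W, C: L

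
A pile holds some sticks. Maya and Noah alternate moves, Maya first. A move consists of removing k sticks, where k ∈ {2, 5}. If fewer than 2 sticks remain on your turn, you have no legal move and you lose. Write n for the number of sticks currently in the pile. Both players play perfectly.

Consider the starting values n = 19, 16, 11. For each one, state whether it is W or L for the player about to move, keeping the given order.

19: W, 16: W, 11: L

Label each position W (a win for the player to move) or L (a loss). A position with no legal move is L; any other position is W exactly when some move reaches an L, and L when every move reaches a W.
n=0: no move → L
n=1: no move → L
n=2: can move to 0, which is L ⇒ W
n=3: can move to 1, which is L ⇒ W
n=4: the only move is to 2(W), a W ⇒ L
n=5: can move to 0, which is L ⇒ W
n=6: can move to 4, which is L ⇒ W
n=7: moves to 5(W), 2(W); every one is W ⇒ L
n=8: moves to 6(W), 3(W); every one is W ⇒ L
n=9: can move to 7, which is L ⇒ W
n=10: can move to 8, which is L ⇒ W
n=11: moves to 9(W), 6(W); every one is W ⇒ L
n=12: can move to 7, which is L ⇒ W
n=13: can move to 11, which is L ⇒ W
n=14: moves to 12(W), 9(W); every one is W ⇒ L
n=15: moves to 13(W), 10(W); every one is W ⇒ L
n=16: can move to 14, which is L ⇒ W
n=17: can move to 15, which is L ⇒ W
n=18: moves to 16(W), 13(W); every one is W ⇒ L
n=19: can move to 14, which is L ⇒ W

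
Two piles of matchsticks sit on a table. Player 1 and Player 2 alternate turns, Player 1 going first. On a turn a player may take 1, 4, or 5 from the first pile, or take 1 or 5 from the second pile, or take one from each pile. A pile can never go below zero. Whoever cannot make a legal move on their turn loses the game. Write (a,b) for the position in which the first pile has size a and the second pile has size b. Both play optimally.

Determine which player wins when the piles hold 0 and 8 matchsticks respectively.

Build the W/L table. Terminal = L. A non-terminal position is W if it has a move to some L; otherwise it is L.
No move ever increases a pile, so every position that can arise here has a ≤ 0 and b ≤ 8; it is enough to label the cells with 0 ≤ a ≤ 0 and 0 ≤ b ≤ 8.
Every move lowers a or b (never raises either), so fill the grid row by row in increasing a, and left to right within a row: each cell's successors are then already labelled.
      b=0  b=1  b=2  b=3  b=4  b=5  b=6  b=7  b=8
a=0:    L    W    L    W    L    W    L    W    L
Cells with no legal move (terminal, hence L): (0,0).
The remaining L cells, each justified by listing all of its moves:
(0,2): only reaches (0,1)(W), which is W → L
(0,4): only reaches (0,3)(W), which is W → L
(0,6): only reaches (0,5)(W), (0,1)(W), all W → L
(0,8): only reaches (0,7)(W), (0,3)(W), all W → L
Every other cell has at least one move into one of the L cells above, so it is W.
The starting position (0,8) is L: whatever Player 1 does, the opponent receives a W position.

Player 2 wins.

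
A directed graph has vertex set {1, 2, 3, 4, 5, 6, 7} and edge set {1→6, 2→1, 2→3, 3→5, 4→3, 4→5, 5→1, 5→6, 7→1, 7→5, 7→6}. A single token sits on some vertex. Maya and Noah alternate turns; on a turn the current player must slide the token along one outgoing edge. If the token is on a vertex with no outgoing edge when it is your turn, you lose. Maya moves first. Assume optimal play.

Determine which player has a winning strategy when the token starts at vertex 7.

Work bottom-up. With no move the player to move loses. Otherwise the position is W if at least one move leads to an L position for the opponent, and L if every move leads to a W.
Every edge goes from a vertex to one that appears earlier in the order 6, 1, 5, 7, 3, 2, 4, so processing vertices in that order labels each vertex after all of its successors.
6: no outgoing edge → L
1: can move to 6, which is L ⇒ W
5: can move to 6, which is L ⇒ W
7: can move to 6, which is L ⇒ W
3: the only move is to 5(W), a W ⇒ L
2: can move to 3, which is L ⇒ W
4: can move to 3, which is L ⇒ W
The starting position 7 is W: Maya should move to 6, handing over an L position.

Maya wins.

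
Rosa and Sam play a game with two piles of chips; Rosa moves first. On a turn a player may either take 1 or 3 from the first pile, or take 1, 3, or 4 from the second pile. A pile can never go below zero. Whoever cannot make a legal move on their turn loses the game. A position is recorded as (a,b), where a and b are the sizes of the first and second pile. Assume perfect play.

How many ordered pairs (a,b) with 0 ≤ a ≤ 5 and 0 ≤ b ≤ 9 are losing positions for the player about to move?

21

Compute win/loss labels from the base case upward. A position with no move is L. Any other position is W if it can reach an L in one move, else L.
Every move lowers a or b (never raises either), so fill the grid row by row in increasing a, and left to right within a row: each cell's successors are then already labelled.
      b=0  b=1  b=2  b=3  b=4  b=5  b=6  b=7  b=8  b=9
a=0:    L    W    L    W    W    W    W    L    W    L
a=1:    W    L    W    L    W    W    W    W    L    W
a=2:    L    W    L    W    W    W    W    L    W    L
a=3:    W    L    W    L    W    W    W    W    L    W
a=4:    L    W    L    W    W    W    W    L    W    L
a=5:    W    L    W    L    W    W    W    W    L    W
Cells with no legal move (terminal, hence L): (0,0).
The remaining L cells, each justified by listing all of its moves:
(0,2): only reaches (0,1)(W), which is W → L
(0,7): only reaches (0,6)(W), (0,4)(W), (0,3)(W), all W → L
(0,9): only reaches (0,8)(W), (0,6)(W), (0,5)(W), all W → L
(1,1): only reaches (0,1)(W), (1,0)(W), all W → L
(1,3): only reaches (0,3)(W), (1,2)(W), (1,0)(W), all W → L
(1,8): only reaches (0,8)(W), (1,7)(W), (1,5)(W), (1,4)(W), all W → L
(2,0): only reaches (1,0)(W), which is W → L
(2,2): only reaches (1,2)(W), (2,1)(W), all W → L
(2,7): only reaches (1,7)(W), (2,6)(W), (2,4)(W), (2,3)(W), all W → L
(2,9): only reaches (1,9)(W), (2,8)(W), (2,6)(W), (2,5)(W), all W → L
(3,1): only reaches (2,1)(W), (0,1)(W), (3,0)(W), all W → L
(3,3): only reaches (2,3)(W), (0,3)(W), (3,2)(W), (3,0)(W), all W → L
(3,8): only reaches (2,8)(W), (0,8)(W), (3,7)(W), (3,5)(W), (3,4)(W), all W → L
(4,0): only reaches (3,0)(W), (1,0)(W), all W → L
(4,2): only reaches (3,2)(W), (1,2)(W), (4,1)(W), all W → L
(4,7): only reaches (3,7)(W), (1,7)(W), (4,6)(W), (4,4)(W), (4,3)(W), all W → L
(4,9): only reaches (3,9)(W), (1,9)(W), (4,8)(W), (4,6)(W), (4,5)(W), all W → L
(5,1): only reaches (4,1)(W), (2,1)(W), (5,0)(W), all W → L
(5,3): only reaches (4,3)(W), (2,3)(W), (5,2)(W), (5,0)(W), all W → L
(5,8): only reaches (4,8)(W), (2,8)(W), (5,7)(W), (5,5)(W), (5,4)(W), all W → L
Every other cell has at least one move into one of the L cells above, so it is W.
L cells per row: a=0: 4, a=1: 3, a=2: 4, a=3: 3, a=4: 4, a=5: 3; total 21.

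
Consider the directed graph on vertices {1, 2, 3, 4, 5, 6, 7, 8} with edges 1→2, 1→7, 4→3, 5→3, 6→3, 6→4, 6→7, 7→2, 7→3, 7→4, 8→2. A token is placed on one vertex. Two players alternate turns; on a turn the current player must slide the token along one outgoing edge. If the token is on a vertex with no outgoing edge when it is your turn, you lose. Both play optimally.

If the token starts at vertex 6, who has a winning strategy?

The first player wins.

Label each position W (a win for the player to move) or L (a loss). A position with no legal move is L; any other position is W exactly when some move reaches an L, and L when every move reaches a W.
Every edge goes from a vertex to one that appears earlier in the order 3, 2, 8, 4, 7, 5, 1, 6, so processing vertices in that order labels each vertex after all of its successors.
3: no outgoing edge → L
2: no outgoing edge → L
8: reaches L-position 2 → W
4: reaches L-position 3 → W
7: reaches L-position 2 → W
5: reaches L-position 3 → W
1: reaches L-position 2 → W
6: reaches L-position 3 → W
From 6 the player to move can move to 3, reaching an L position.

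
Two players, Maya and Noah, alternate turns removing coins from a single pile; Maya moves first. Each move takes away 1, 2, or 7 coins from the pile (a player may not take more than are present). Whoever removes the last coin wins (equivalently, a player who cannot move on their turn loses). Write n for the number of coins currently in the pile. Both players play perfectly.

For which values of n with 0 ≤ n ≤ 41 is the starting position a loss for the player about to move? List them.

0, 3, 6, 9, 12, 15, 18, 21, 24, 27, 30, 33, 36, 39

Compute win/loss labels from the base case upward. A position with no move is L. Any other position is W if it can reach an L in one move, else L.
n=0: no move → L
n=1: W (go to 0, an L position)
n=2: W (go to 0, an L position)
n=3: L (options 2(W), 1(W) are all W)
n=4: W (go to 3, an L position)
n=5: W (go to 3, an L position)
n=6: L (options 5(W), 4(W) are all W)
n=7: W (go to 6, an L position)
n=8: W (go to 6, an L position)
n=9: L (options 8(W), 7(W), 2(W) are all W)
n=10: W (go to 9, an L position)
n=11: W (go to 9, an L position)
n=12: L (options 11(W), 10(W), 5(W) are all W)
n=13: W (go to 12, an L position)
n=14: W (go to 12, an L position)
n=15: L (options 14(W), 13(W), 8(W) are all W)
n=16: W (go to 15, an L position)
n=17: W (go to 15, an L position)
n=18: L (options 17(W), 16(W), 11(W) are all W)
n=19: W (go to 18, an L position)
n=20: W (go to 18, an L position)
n=21: L (options 20(W), 19(W), 14(W) are all W)
n=22: W (go to 21, an L position)
n=23: W (go to 21, an L position)
n=24: L (options 23(W), 22(W), 17(W) are all W)
n=25: W (go to 24, an L position)
n=26: W (go to 24, an L position)
n=27: L (options 26(W), 25(W), 20(W) are all W)
n=28: W (go to 27, an L position)
n=29: W (go to 27, an L position)
n=30: L (options 29(W), 28(W), 23(W) are all W)
n=31: W (go to 30, an L position)
n=32: W (go to 30, an L position)
n=33: L (options 32(W), 31(W), 26(W) are all W)
n=34: W (go to 33, an L position)
n=35: W (go to 33, an L position)
n=36: L (options 35(W), 34(W), 29(W) are all W)
n=37: W (go to 36, an L position)
n=38: W (go to 36, an L position)
n=39: L (options 38(W), 37(W), 32(W) are all W)
n=40: W (go to 39, an L position)
n=41: W (go to 39, an L position)
Reading off the rows marked L gives the requested list; there are 14 such values of n.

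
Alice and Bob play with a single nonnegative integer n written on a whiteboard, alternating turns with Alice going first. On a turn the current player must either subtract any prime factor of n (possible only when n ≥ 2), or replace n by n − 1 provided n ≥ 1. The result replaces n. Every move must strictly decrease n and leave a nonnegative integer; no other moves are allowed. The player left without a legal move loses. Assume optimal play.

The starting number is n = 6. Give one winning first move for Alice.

Move to 4.

Use the standard recursion: the mover loses at a terminal position; elsewhere, the mover wins exactly when some move hands the opponent an L position.
n=0: no move → L
n=1: W (go to 0, an L position)
n=2: W (go to 0, an L position)
n=3: W (go to 0, an L position)
n=4: L (options 2(W), 3(W) are all W)
n=5: W (go to 0, an L position)
n=6: W (go to 4, an L position)
From 6, the L positions reachable in one move are: 4.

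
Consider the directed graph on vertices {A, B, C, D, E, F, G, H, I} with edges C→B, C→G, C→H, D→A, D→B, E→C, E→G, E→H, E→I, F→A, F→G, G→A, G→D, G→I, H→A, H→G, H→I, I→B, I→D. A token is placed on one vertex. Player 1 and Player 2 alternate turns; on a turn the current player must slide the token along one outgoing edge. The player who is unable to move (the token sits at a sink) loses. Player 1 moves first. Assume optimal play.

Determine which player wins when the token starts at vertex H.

Player 1 wins.

Label each position W (a win for the player to move) or L (a loss). A position with no legal move is L; any other position is W exactly when some move reaches an L, and L when every move reaches a W.
Every edge goes from a vertex to one that appears earlier in the order A, B, D, I, G, H, F, C, E, so processing vertices in that order labels each vertex after all of its successors.
A: no outgoing edge → L
B: no outgoing edge → L
D: W (go to B, an L position)
I: W (go to B, an L position)
G: W (go to A, an L position)
H: W (go to A, an L position)
F: W (go to A, an L position)
C: W (go to B, an L position)
E: L (options C(W), H(W), G(W), I(W) are all W)
From H Player 1 can move to A, reaching an L position.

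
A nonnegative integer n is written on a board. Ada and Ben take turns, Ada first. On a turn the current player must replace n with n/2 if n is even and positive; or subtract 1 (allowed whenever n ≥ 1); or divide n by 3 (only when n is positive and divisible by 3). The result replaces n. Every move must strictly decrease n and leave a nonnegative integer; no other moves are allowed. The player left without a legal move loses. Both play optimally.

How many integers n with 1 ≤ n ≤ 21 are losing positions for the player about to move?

Positions with no move are L. A position that does have a move is losing for the player to move precisely when every available move leads to a winning position for the opponent. Fill in the labels:
n=0: no move → L
n=1: can move to 0, which is L ⇒ W
n=2: the only move is to 1(W), a W ⇒ L
n=3: can move to 2, which is L ⇒ W
n=4: can move to 2, which is L ⇒ W
n=5: the only move is to 4(W), a W ⇒ L
n=6: can move to 2, which is L ⇒ W
n=7: the only move is to 6(W), a W ⇒ L
n=8: can move to 7, which is L ⇒ W
n=9: moves to 3(W), 8(W); every one is W ⇒ L
n=10: can move to 5, which is L ⇒ W
n=11: the only move is to 10(W), a W ⇒ L
n=12: can move to 11, which is L ⇒ W
n=13: the only move is to 12(W), a W ⇒ L
n=14: can move to 7, which is L ⇒ W
n=15: can move to 5, which is L ⇒ W
n=16: moves to 8(W), 15(W); every one is W ⇒ L
n=17: can move to 16, which is L ⇒ W
n=18: can move to 9, which is L ⇒ W
n=19: the only move is to 18(W), a W ⇒ L
n=20: can move to 19, which is L ⇒ W
n=21: can move to 7, which is L ⇒ W
L entries with 1 ≤ n ≤ 21 (n=0 is outside the asked range and is not counted): n = 2, 5, 7, 9, 11, 13, 16, 19; that makes 8.

8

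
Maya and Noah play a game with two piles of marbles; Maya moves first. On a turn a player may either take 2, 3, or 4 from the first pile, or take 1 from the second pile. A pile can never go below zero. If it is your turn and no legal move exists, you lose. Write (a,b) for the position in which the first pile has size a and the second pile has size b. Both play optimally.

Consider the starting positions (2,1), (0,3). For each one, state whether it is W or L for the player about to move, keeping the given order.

(2,1): L, (0,3): W

Positions with no move are L. A position that does have a move is losing for the player to move precisely when every available move leads to a winning position for the opponent. Fill in the labels:
No move ever increases a pile, so every position that can arise here has a ≤ 2 and b ≤ 3; it is enough to label the cells with 0 ≤ a ≤ 2 and 0 ≤ b ≤ 3.
Every move lowers a or b (never raises either), so fill the grid row by row in increasing a, and left to right within a row: each cell's successors are then already labelled.
      b=0  b=1  b=2  b=3
a=0:    L    W    L    W
a=1:    L    W    L    W
a=2:    W    L    W    L
Cells with no legal move (terminal, hence L): (0,0), (1,0).
The remaining L cells, each justified by listing all of its moves:
(0,2): →(0,1)(W) only, which is W, so L
(1,2): →(1,1)(W) only, which is W, so L
(2,1): →(0,1)(W), (2,0)(W) — all W, so L
(2,3): →(0,3)(W), (2,2)(W) — all W, so L
Every other cell has at least one move into one of the L cells above, so it is W.
(2,1): one of the L cells justified above, so L
(0,3): the move to (0,2) reaches an L cell, so W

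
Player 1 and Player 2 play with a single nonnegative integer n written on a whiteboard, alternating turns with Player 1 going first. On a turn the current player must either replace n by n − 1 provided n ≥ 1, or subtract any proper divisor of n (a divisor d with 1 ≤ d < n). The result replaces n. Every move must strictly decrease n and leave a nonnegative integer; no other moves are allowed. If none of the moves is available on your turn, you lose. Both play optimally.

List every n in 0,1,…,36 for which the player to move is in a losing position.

0, 2, 5, 7, 9, 11, 13, 15, 17, 19, 21, 23, 25, 27, 29, 31, 33, 35

Compute win/loss labels from the base case upward. A position with no move is L. Any other position is W if it can reach an L in one move, else L.
n=0: no move → L
n=1: W (go to 0, an L position)
n=2: L (sole option 1(W) is W)
n=3: W (go to 2, an L position)
n=4: W (go to 2, an L position)
n=5: L (sole option 4(W) is W)
n=6: W (go to 5, an L position)
n=7: L (sole option 6(W) is W)
n=8: W (go to 7, an L position)
n=9: L (options 6(W), 8(W) are all W)
n=10: W (go to 5, an L position)
n=11: L (sole option 10(W) is W)
n=12: W (go to 9, an L position)
n=13: L (sole option 12(W) is W)
n=14: W (go to 7, an L position)
n=15: L (options 10(W), 12(W), 14(W) are all W)
n=16: W (go to 15, an L position)
n=17: L (sole option 16(W) is W)
n=18: W (go to 9, an L position)
n=19: L (sole option 18(W) is W)
n=20: W (go to 15, an L position)
n=21: L (options 14(W), 18(W), 20(W) are all W)
n=22: W (go to 11, an L position)
n=23: L (sole option 22(W) is W)
n=24: W (go to 21, an L position)
n=25: L (options 20(W), 24(W) are all W)
n=26: W (go to 13, an L position)
n=27: L (options 18(W), 24(W), 26(W) are all W)
n=28: W (go to 21, an L position)
n=29: L (sole option 28(W) is W)
n=30: W (go to 15, an L position)
n=31: L (sole option 30(W) is W)
n=32: W (go to 31, an L position)
n=33: L (options 22(W), 30(W), 32(W) are all W)
n=34: W (go to 17, an L position)
n=35: L (options 28(W), 30(W), 34(W) are all W)
n=36: W (go to 27, an L position)
Reading off the rows marked L gives the requested list; there are 18 such values of n.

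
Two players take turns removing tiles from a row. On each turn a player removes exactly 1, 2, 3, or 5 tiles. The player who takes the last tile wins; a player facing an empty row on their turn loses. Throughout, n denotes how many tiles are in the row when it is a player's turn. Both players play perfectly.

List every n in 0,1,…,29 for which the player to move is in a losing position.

Use the standard recursion: the mover loses at a terminal position; elsewhere, the mover wins exactly when some move hands the opponent an L position.
n=0: no move → L
n=1: W (go to 0, an L position)
n=2: W (go to 0, an L position)
n=3: W (go to 0, an L position)
n=4: L (options 3(W), 2(W), 1(W) are all W)
n=5: W (go to 4, an L position)
n=6: W (go to 4, an L position)
n=7: W (go to 4, an L position)
n=8: L (options 7(W), 6(W), 5(W), 3(W) are all W)
n=9: W (go to 8, an L position)
n=10: W (go to 8, an L position)
n=11: W (go to 8, an L position)
n=12: L (options 11(W), 10(W), 9(W), 7(W) are all W)
n=13: W (go to 12, an L position)
n=14: W (go to 12, an L position)
n=15: W (go to 12, an L position)
n=16: L (options 15(W), 14(W), 13(W), 11(W) are all W)
n=17: W (go to 16, an L position)
n=18: W (go to 16, an L position)
n=19: W (go to 16, an L position)
n=20: L (options 19(W), 18(W), 17(W), 15(W) are all W)
n=21: W (go to 20, an L position)
n=22: W (go to 20, an L position)
n=23: W (go to 20, an L position)
n=24: L (options 23(W), 22(W), 21(W), 19(W) are all W)
n=25: W (go to 24, an L position)
n=26: W (go to 24, an L position)
n=27: W (go to 24, an L position)
n=28: L (options 27(W), 26(W), 25(W), 23(W) are all W)
n=29: W (go to 28, an L position)
Reading off the rows marked L gives the requested list; there are 8 such values of n.

0, 4, 8, 12, 16, 20, 24, 28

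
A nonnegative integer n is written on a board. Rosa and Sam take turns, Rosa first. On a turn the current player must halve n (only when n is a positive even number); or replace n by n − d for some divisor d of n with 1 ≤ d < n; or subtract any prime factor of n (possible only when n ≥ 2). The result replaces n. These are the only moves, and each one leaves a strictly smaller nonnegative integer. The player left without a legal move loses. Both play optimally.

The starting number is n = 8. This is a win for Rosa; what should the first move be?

Work bottom-up. With no move the player to move loses. Otherwise the position is W if at least one move leads to an L position for the opponent, and L if every move leads to a W.
n=0: no move → L
n=1: no move → L
n=2: W (go to 0, an L position)
n=3: W (go to 0, an L position)
n=4: L (options 2(W), 3(W) are all W)
n=5: W (go to 0, an L position)
n=6: W (go to 4, an L position)
n=7: W (go to 0, an L position)
n=8: W (go to 4, an L position)
From 8, the L positions reachable in one move are: 4.

Move to 4.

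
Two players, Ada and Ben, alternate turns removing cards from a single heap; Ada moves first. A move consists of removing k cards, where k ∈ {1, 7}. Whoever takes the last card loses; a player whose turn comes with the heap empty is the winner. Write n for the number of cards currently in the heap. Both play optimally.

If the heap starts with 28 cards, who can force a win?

Work bottom-up. With no move the player to move wins. Otherwise the position is W if at least one move leads to an L position for the opponent, and L if every move leads to a W.
n=0: no move; the opponent has just taken the last card and therefore loses → W
n=1: →0(W) only, which is W, so L
n=2: →1(L), so W
n=3: →2(W) only, which is W, so L
n=4: →3(L), so W
n=5: →4(W) only, which is W, so L
n=6: →5(L), so W
n=7: →6(W), 0(W) — all W, so L
n=8: →7(L), so W
n=9: →8(W), 2(W) — all W, so L
n=10: →9(L), so W
n=11: →10(W), 4(W) — all W, so L
n=12: →11(L), so W
n=13: →12(W), 6(W) — all W, so L
n=14: →13(L), so W
n=15: →14(W), 8(W) — all W, so L
n=16: →15(L), so W
n=17: →16(W), 10(W) — all W, so L
n=18: →17(L), so W
n=19: →18(W), 12(W) — all W, so L
n=20: →19(L), so W
n=21: →20(W), 14(W) — all W, so L
n=22: →21(L), so W
n=23: →22(W), 16(W) — all W, so L
n=24: →23(L), so W
n=25: →24(W), 18(W) — all W, so L
n=26: →25(L), so W
n=27: →26(W), 20(W) — all W, so L
n=28: →27(L), so W
The starting position 28 is W: Ada should remove 1, leaving 27, handing over an L position.

Ada wins.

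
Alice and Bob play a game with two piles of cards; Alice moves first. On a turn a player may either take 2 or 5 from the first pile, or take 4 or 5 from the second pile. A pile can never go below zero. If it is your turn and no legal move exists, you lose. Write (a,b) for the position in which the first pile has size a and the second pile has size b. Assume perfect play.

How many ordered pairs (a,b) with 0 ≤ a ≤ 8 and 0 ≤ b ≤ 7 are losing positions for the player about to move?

Classify positions by backward induction: terminal positions (no move available) are L. From any other position, the mover wins iff some move reaches an L.
Every move lowers a or b (never raises either), so fill the grid row by row in increasing a, and left to right within a row: each cell's successors are then already labelled.
      b=0  b=1  b=2  b=3  b=4  b=5  b=6  b=7
a=0:    L    L    L    L    W    W    W    W
a=1:    L    L    L    L    W    W    W    W
a=2:    W    W    W    W    L    L    L    L
a=3:    W    W    W    W    L    L    L    L
a=4:    L    L    L    L    W    W    W    W
a=5:    W    W    W    W    W    W    W    W
a=6:    W    W    W    W    L    L    L    L
a=7:    L    L    L    L    W    W    W    W
a=8:    L    L    L    L    W    W    W    W
Cells with no legal move (terminal, hence L): (0,0), (0,1), (0,2), (0,3), (1,0), (1,1), (1,2), (1,3).
The remaining L cells, each justified by listing all of its moves:
(2,4): only reaches (0,4)(W), (2,0)(W), all W → L
(2,5): only reaches (0,5)(W), (2,1)(W), (2,0)(W), all W → L
(2,6): only reaches (0,6)(W), (2,2)(W), (2,1)(W), all W → L
(2,7): only reaches (0,7)(W), (2,3)(W), (2,2)(W), all W → L
(3,4): only reaches (1,4)(W), (3,0)(W), all W → L
(3,5): only reaches (1,5)(W), (3,1)(W), (3,0)(W), all W → L
(3,6): only reaches (1,6)(W), (3,2)(W), (3,1)(W), all W → L
(3,7): only reaches (1,7)(W), (3,3)(W), (3,2)(W), all W → L
(4,0): only reaches (2,0)(W), which is W → L
(4,1): only reaches (2,1)(W), which is W → L
(4,2): only reaches (2,2)(W), which is W → L
(4,3): only reaches (2,3)(W), which is W → L
(6,4): only reaches (4,4)(W), (1,4)(W), (6,0)(W), all W → L
(6,5): only reaches (4,5)(W), (1,5)(W), (6,1)(W), (6,0)(W), all W → L
(6,6): only reaches (4,6)(W), (1,6)(W), (6,2)(W), (6,1)(W), all W → L
(6,7): only reaches (4,7)(W), (1,7)(W), (6,3)(W), (6,2)(W), all W → L
(7,0): only reaches (5,0)(W), (2,0)(W), all W → L
(7,1): only reaches (5,1)(W), (2,1)(W), all W → L
(7,2): only reaches (5,2)(W), (2,2)(W), all W → L
(7,3): only reaches (5,3)(W), (2,3)(W), all W → L
(8,0): only reaches (6,0)(W), (3,0)(W), all W → L
(8,1): only reaches (6,1)(W), (3,1)(W), all W → L
(8,2): only reaches (6,2)(W), (3,2)(W), all W → L
(8,3): only reaches (6,3)(W), (3,3)(W), all W → L
Every other cell has at least one move into one of the L cells above, so it is W.
L cells per row: a=0: 4, a=1: 4, a=2: 4, a=3: 4, a=4: 4, a=5: 0, a=6: 4, a=7: 4, a=8: 4; total 32.

32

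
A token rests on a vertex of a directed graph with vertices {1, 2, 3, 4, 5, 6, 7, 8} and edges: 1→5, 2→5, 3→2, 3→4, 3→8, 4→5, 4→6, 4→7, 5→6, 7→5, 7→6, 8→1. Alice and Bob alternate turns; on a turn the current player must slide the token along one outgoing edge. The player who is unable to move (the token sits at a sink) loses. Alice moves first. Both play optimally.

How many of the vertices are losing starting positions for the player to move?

Work bottom-up. With no move the player to move loses. Otherwise the position is W if at least one move leads to an L position for the opponent, and L if every move leads to a W.
Every edge goes from a vertex to one that appears earlier in the order 6, 5, 7, 1, 2, 4, 8, 3, so processing vertices in that order labels each vertex after all of its successors.
6: no outgoing edge → L
5: reaches L-position 6 → W
7: reaches L-position 6 → W
1: only reaches 5(W), which is W → L
2: only reaches 5(W), which is W → L
4: reaches L-position 6 → W
8: reaches L-position 1 → W
3: reaches L-position 2 → W
The L vertices are 1, 2, 6; that is 3 in all.

3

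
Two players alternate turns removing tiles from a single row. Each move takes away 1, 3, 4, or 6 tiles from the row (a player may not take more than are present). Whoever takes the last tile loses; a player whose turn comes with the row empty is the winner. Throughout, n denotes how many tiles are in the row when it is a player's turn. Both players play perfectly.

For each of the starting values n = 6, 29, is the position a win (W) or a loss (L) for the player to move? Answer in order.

6: W, 29: L

Build the W/L table. Terminal = W. A non-terminal position is W if it has a move to some L; otherwise it is L.
n=0: no move; the opponent has just taken the last tile and therefore loses → W
n=1: only reaches 0(W), which is W → L
n=2: reaches L-position 1 → W
n=3: only reaches 2(W), 0(W), all W → L
n=4: reaches L-position 3 → W
n=5: reaches L-position 1 → W
n=6: reaches L-position 3 → W
n=7: reaches L-position 3 → W
n=8: only reaches 7(W), 5(W), 4(W), 2(W), all W → L
n=9: reaches L-position 8 → W
n=10: only reaches 9(W), 7(W), 6(W), 4(W), all W → L
n=11: reaches L-position 10 → W
n=12: reaches L-position 8 → W
n=13: reaches L-position 10 → W
n=14: reaches L-position 10 → W
n=15: only reaches 14(W), 12(W), 11(W), 9(W), all W → L
n=16: reaches L-position 15 → W
n=17: only reaches 16(W), 14(W), 13(W), 11(W), all W → L
n=18: reaches L-position 17 → W
n=19: reaches L-position 15 → W
n=20: reaches L-position 17 → W
n=21: reaches L-position 17 → W
n=22: only reaches 21(W), 19(W), 18(W), 16(W), all W → L
n=23: reaches L-position 22 → W
n=24: only reaches 23(W), 21(W), 20(W), 18(W), all W → L
n=25: reaches L-position 24 → W
n=26: reaches L-position 22 → W
n=27: reaches L-position 24 → W
n=28: reaches L-position 24 → W
n=29: only reaches 28(W), 26(W), 25(W), 23(W), all W → L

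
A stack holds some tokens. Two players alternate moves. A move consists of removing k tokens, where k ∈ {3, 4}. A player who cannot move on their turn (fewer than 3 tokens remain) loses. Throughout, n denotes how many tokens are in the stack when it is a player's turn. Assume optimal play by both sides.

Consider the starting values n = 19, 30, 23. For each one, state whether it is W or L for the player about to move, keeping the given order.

19: W, 30: L, 23: L

Classify positions by backward induction: terminal positions (no move available) are L. From any other position, the mover wins iff some move reaches an L.
n=0: no move → L
n=1: no move → L
n=2: no move → L
n=3: can move to 0, which is L ⇒ W
n=4: can move to 1, which is L ⇒ W
n=5: can move to 2, which is L ⇒ W
n=6: can move to 2, which is L ⇒ W
n=7: moves to 4(W), 3(W); every one is W ⇒ L
n=8: moves to 5(W), 4(W); every one is W ⇒ L
n=9: moves to 6(W), 5(W); every one is W ⇒ L
n=10: can move to 7, which is L ⇒ W
n=11: can move to 8, which is L ⇒ W
n=12: can move to 9, which is L ⇒ W
n=13: can move to 9, which is L ⇒ W
n=14: moves to 11(W), 10(W); every one is W ⇒ L
n=15: moves to 12(W), 11(W); every one is W ⇒ L
n=16: moves to 13(W), 12(W); every one is W ⇒ L
n=17: can move to 14, which is L ⇒ W
n=18: can move to 15, which is L ⇒ W
n=19: can move to 16, which is L ⇒ W
n=20: can move to 16, which is L ⇒ W
n=21: moves to 18(W), 17(W); every one is W ⇒ L
n=22: moves to 19(W), 18(W); every one is W ⇒ L
n=23: moves to 20(W), 19(W); every one is W ⇒ L
n=24: can move to 21, which is L ⇒ W
n=25: can move to 22, which is L ⇒ W
n=26: can move to 23, which is L ⇒ W
n=27: can move to 23, which is L ⇒ W
n=28: moves to 25(W), 24(W); every one is W ⇒ L
n=29: moves to 26(W), 25(W); every one is W ⇒ L
n=30: moves to 27(W), 26(W); every one is W ⇒ L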